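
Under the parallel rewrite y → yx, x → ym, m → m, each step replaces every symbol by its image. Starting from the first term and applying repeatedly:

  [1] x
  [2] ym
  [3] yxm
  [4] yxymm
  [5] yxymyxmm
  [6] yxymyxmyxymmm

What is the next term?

yxymyxmyxymmyxymyxmmm

φ(yxymyxmyxymmm) expands symbol-by-symbol to yx ym yx m yx ym m yx ym yx m m m; joining the 13 pieces gives the next term.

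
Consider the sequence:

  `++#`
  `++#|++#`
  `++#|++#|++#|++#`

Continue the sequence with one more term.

s(k+1) = s(k)·|·s(k) — each term doubles the last with '|' between the halves.
Doubling ++#|++#|++#|++# with '|' between the halves:

++#|++#|++#|++#|++#|++#|++#|++#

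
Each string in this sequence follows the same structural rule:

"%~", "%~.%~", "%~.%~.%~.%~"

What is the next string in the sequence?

s(k+1) = s(k)·.·s(k) — each term doubles the last with '.' between the halves.
Doubling %~.%~.%~.%~ with '.' between the halves:

%~.%~.%~.%~.%~.%~.%~.%~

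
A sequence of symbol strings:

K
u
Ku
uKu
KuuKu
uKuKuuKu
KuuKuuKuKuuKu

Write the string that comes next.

Each term (from the third on) is the two preceding terms concatenated in order: term 3 = K·u = Ku.
Continuing: uKuKuuKu · KuuKuuKuKuuKu gives term 8.

uKuKuuKuKuuKuuKuKuuKu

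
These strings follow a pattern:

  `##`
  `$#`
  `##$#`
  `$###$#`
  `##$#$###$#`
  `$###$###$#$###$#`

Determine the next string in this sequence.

This is a Fibonacci-style word recurrence s(k) = s(k−2)·s(k−1): e.g. ##·$# = ##$#.
So term 7 is ##$#$###$#·$###$###$#$###$#.

##$#$###$#$###$###$#$###$#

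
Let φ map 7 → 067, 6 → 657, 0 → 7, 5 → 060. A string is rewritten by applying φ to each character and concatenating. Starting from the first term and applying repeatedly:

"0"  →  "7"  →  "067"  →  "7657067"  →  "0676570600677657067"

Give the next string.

Applying the rule to each of the 19 symbols of 0676570600677657067 gives the pieces 7 657 067 657 060 067 7 657 7 7 657 067 067 657 060 067 7 657 067, which concatenate to the answer.

76570676570600677657776570670676570600677657067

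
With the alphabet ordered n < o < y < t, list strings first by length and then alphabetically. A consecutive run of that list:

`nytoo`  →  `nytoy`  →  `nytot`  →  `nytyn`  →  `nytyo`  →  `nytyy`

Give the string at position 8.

Continuing the enumeration 2 steps past nytyy: nytyy → nytyt → (answer).

nyttn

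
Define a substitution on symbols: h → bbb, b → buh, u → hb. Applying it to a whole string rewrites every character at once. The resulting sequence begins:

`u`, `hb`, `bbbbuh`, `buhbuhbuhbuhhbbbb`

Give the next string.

buhhbbbbbuhhbbbbbuhhbbbbbuhhbbbbbbbbuhbuhbuhbuh

Applying the rule to each of the 17 symbols of buhbuhbuhbuhhbbbb gives the pieces buh hb bbb buh hb bbb buh hb bbb buh hb bbb bbb buh buh buh buh, which concatenate to the answer.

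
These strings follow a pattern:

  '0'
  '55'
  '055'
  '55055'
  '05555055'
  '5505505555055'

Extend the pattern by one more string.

This is a Fibonacci-style word recurrence s(k) = s(k−2)·s(k−1): e.g. 0·55 = 055.
So term 7 is 05555055·5505505555055.

055550555505505555055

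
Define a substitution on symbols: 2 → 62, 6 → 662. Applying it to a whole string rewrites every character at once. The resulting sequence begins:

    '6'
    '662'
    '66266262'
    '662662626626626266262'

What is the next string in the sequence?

Rewriting the 21 symbols of 662662626626626266262 one by one yields 662 662 62 662 662 62 662 62 662 662 62 662 662 62 662 62 662 662 62 662 62; concatenated:

6626626266266262662626626626266266262662626626626266262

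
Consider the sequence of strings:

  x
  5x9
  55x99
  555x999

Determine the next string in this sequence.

Every step adds 5 to the front and 9 to the end of the previous string.
So the next term is 5·555x999·9.

5555x9999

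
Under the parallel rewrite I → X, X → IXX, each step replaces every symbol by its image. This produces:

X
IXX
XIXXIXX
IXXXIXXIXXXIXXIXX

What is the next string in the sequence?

φ(IXXXIXXIXXXIXXIXX) expands symbol-by-symbol to X IXX IXX IXX X IXX IXX X IXX IXX IXX X IXX IXX X IXX IXX; joining the 17 pieces gives the next term.

XIXXIXXIXXXIXXIXXXIXXIXXIXXXIXXIXXXIXXIXX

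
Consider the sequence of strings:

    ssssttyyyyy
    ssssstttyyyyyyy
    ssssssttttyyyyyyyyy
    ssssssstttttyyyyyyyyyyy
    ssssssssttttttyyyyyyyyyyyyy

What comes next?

The n-th term is n+2 s's then n t's then 2n+1 y's, where the shown terms are n = 2, 3, 4, 5, 6.
Setting n = 7 gives 9, 7, 15 characters in each block.

ssssssssstttttttyyyyyyyyyyyyyyy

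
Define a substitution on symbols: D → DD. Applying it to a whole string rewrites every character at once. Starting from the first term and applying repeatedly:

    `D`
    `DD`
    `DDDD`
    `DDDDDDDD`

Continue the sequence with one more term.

DDDDDDDDDDDDDDDD

Apply φ to DDDDDDDD symbol by symbol: D→DD, D→DD, D→DD, D→DD, D→DD, D→DD, D→DD, D→DD; joined: DD DD DD DD DD DD DD DD.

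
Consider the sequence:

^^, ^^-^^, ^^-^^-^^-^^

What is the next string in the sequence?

Every step duplicates the string with '-' between the halves.
So the next term is two copies of ^^-^^-^^-^^ with '-' between the halves.

^^-^^-^^-^^-^^-^^-^^-^^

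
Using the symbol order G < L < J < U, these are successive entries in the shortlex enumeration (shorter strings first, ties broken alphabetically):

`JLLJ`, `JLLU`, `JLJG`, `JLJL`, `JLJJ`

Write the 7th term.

JLUG

Stepping forward 2 times from JLJJ: JLJJ → JLJU, then the target.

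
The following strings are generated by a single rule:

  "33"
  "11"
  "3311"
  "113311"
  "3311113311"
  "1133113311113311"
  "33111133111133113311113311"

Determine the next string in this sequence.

113311331111331133111133111133113311113311

From term 3 onward, concatenate the second-to-last term with the last: 33·11 = 3311, 11·3311 = 113311, …
Continuing: 1133113311113311 · 33111133111133113311113311 gives term 8.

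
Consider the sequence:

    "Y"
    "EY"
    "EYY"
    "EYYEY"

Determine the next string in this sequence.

EYYEYEYY

Each term (from the third on) is the previous term followed by the one before it: term 3 = EY·Y = EYY.
Continuing: EYYEY · EYY gives term 5.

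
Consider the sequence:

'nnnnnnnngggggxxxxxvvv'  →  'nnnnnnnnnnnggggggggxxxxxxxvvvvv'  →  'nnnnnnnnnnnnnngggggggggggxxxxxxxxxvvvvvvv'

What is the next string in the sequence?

nnnnnnnnnnnnnnnnnggggggggggggggxxxxxxxxxxxvvvvvvvvv

Reading off run lengths: n runs 8, 11, 14; g runs 5, 8, 11; x runs 5, 7, 9; v runs 3, 5, 7 — each is linear in n, where the shown terms are n = 2, 3, 4.
Setting n = 5 gives 17, 14, 11, 9 characters in each block.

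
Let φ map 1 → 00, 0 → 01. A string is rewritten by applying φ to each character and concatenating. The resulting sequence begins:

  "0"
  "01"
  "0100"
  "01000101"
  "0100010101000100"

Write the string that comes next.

01000101010001000100010101000101

Applying the rule to each of the 16 symbols of 0100010101000100 gives the pieces 01 00 01 01 01 00 01 00 01 00 01 01 01 00 01 01, which concatenate to the answer.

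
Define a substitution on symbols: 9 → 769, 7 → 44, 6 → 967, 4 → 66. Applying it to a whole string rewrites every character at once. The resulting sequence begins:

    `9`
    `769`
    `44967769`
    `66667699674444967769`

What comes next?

Rewriting the 20 symbols of 66667699674444967769 one by one yields 967 967 967 967 44 967 769 769 967 44 66 66 66 66 769 967 44 44 967 769; concatenated:

9679679679674496776976996744666666667699674444967769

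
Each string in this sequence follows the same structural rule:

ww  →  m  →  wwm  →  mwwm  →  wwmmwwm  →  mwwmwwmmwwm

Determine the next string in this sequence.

wwmmwwmmwwmwwmmwwm

This is a Fibonacci-style word recurrence s(k) = s(k−2)·s(k−1): e.g. ww·m = wwm.
The next term joins wwmmwwm and mwwmwwmmwwm.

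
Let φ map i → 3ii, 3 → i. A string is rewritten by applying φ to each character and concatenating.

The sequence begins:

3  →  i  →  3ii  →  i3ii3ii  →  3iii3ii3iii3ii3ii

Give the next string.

Rewriting the 17 symbols of 3iii3ii3iii3ii3ii one by one yields i 3ii 3ii 3ii i 3ii 3ii i 3ii 3ii 3ii i 3ii 3ii i 3ii 3ii; concatenated:

i3ii3ii3iii3ii3iii3ii3ii3iii3ii3iii3ii3ii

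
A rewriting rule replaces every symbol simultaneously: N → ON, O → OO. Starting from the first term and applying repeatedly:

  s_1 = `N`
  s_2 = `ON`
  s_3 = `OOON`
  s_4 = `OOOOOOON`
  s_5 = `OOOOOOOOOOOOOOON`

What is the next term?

φ(OOOOOOOOOOOOOOON) expands symbol-by-symbol to OO OO OO OO OO OO OO OO OO OO OO OO OO OO OO ON; joining the 16 pieces gives the next term.

OOOOOOOOOOOOOOOOOOOOOOOOOOOOOOON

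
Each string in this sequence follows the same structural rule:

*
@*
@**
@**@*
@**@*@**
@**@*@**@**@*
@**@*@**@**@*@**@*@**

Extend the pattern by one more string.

This is a Fibonacci-style word recurrence s(k) = s(k−1)·s(k−2): e.g. @*·* = @**.
Continuing: @**@*@**@**@*@**@*@** · @**@*@**@**@* gives term 8.

@**@*@**@**@*@**@*@**@**@*@**@**@*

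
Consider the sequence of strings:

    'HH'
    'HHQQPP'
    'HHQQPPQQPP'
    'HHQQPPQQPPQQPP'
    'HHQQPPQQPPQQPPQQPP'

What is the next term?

The strings grow by a fixed suffix QQPP each time.
One more step from HHQQPPQQPPQQPPQQPP gives the answer.

HHQQPPQQPPQQPPQQPPQQPP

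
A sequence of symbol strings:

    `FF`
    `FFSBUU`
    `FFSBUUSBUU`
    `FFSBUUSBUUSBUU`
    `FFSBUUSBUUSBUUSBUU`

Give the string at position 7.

The strings grow by a fixed suffix SBUU each time.
From FFSBUUSBUUSBUUSBUU, 2 further steps: FFSBUUSBUUSBUUSBUU → FFSBUUSBUUSBUUSBUUSBUU → (answer).

FFSBUUSBUUSBUUSBUUSBUUSBUU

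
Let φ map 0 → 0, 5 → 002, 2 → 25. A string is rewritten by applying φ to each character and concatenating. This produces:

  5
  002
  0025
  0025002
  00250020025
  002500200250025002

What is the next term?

Rewriting the 18 symbols of 002500200250025002 one by one yields 0 0 25 002 0 0 25 0 0 25 002 0 0 25 002 0 0 25; concatenated:

00250020025002500200250020025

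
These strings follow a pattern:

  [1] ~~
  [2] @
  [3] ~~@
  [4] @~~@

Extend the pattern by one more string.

~~@@~~@

This is a Fibonacci-style word recurrence s(k) = s(k−2)·s(k−1): e.g. ~~·@ = ~~@.
The next term joins ~~@ and @~~@.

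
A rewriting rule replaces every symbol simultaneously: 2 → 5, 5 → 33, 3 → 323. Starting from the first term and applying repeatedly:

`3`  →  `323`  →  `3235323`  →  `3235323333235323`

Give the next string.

32353233332353233233233235323333235323

φ(3235323333235323) expands symbol-by-symbol to 323 5 323 33 323 5 323 323 323 323 5 323 33 323 5 323; joining the 16 pieces gives the next term.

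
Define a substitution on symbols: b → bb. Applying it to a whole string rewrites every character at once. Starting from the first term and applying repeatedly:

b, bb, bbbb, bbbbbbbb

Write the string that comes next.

bbbbbbbbbbbbbbbb

Apply φ to bbbbbbbb symbol by symbol: b→bb, b→bb, b→bb, b→bb, b→bb, b→bb, b→bb, b→bb; joined: bb bb bb bb bb bb bb bb.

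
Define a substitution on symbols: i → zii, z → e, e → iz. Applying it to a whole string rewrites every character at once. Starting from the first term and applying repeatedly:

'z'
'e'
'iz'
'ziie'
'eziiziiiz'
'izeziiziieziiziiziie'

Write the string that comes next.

φ(izeziiziieziiziiziie) expands symbol-by-symbol to zii e iz e zii zii e zii zii iz e zii zii e zii zii e zii zii iz; joining the 20 pieces gives the next term.

ziieizeziiziieziiziiizeziiziieziiziieziiziiiz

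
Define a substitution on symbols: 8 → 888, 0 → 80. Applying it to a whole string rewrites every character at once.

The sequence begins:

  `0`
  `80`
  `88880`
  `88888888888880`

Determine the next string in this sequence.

Rewriting the 14 symbols of 88888888888880 one by one yields 888 888 888 888 888 888 888 888 888 888 888 888 888 80; concatenated:

88888888888888888888888888888888888888880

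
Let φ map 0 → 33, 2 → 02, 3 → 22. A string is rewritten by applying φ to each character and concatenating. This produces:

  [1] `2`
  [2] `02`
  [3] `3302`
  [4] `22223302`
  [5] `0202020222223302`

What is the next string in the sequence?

33023302330233020202020222223302

φ(0202020222223302) expands symbol-by-symbol to 33 02 33 02 33 02 33 02 02 02 02 02 22 22 33 02; joining the 16 pieces gives the next term.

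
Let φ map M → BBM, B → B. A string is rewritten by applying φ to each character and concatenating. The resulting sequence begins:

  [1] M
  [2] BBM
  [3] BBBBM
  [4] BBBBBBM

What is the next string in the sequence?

Apply φ to BBBBBBM symbol by symbol: B→B, B→B, B→B, B→B, B→B, B→B, M→BBM; joined: B B B B B B BBM.

BBBBBBBBM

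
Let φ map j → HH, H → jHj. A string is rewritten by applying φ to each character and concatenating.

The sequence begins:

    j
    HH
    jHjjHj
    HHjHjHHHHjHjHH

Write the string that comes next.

jHjjHjHHjHjHHjHjjHjjHjjHjHHjHjHHjHjjHj

Replace each of the 14 characters of HHjHjHHHHjHjHH in place — jHj jHj HH jHj HH jHj jHj jHj jHj HH jHj HH jHj jHj — and concatenate.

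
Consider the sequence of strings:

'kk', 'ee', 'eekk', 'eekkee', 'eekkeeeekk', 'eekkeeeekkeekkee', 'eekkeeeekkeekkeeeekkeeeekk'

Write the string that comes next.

eekkeeeekkeekkeeeekkeeeekkeekkeeeekkeekkee

From term 3 onward, concatenate the last term with the second-to-last: ee·kk = eekk, eekk·ee = eekkee, …
So term 8 is eekkeeeekkeekkeeeekkeeeekk·eekkeeeekkeekkee.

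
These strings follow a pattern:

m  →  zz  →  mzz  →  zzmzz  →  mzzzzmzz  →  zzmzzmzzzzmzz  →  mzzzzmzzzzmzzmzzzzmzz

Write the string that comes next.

Each term (from the third on) is the two preceding terms concatenated in order: term 3 = m·zz = mzz.
So term 8 is zzmzzmzzzzmzz·mzzzzmzzzzmzzmzzzzmzz.

zzmzzmzzzzmzzmzzzzmzzzzmzzmzzzzmzz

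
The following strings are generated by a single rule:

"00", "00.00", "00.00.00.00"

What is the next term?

Every step duplicates the string with '.' between the halves.
Doubling 00.00.00.00 with '.' between the halves:

00.00.00.00.00.00.00.00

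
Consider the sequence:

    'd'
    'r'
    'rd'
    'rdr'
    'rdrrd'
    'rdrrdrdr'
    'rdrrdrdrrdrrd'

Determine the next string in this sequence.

Each term (from the third on) is the previous term followed by the one before it: term 3 = r·d = rd.
The next term joins rdrrdrdrrdrrd and rdrrdrdr.

rdrrdrdrrdrrdrdrrdrdr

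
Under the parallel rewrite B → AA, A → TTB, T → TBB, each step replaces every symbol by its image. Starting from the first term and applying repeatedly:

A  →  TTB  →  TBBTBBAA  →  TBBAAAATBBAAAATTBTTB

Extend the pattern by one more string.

TBBAAAATTBTTBTTBTTBTBBAAAATTBTTBTTBTTBTBBTBBAATBBTBBAA

Applying the rule to each of the 20 symbols of TBBAAAATBBAAAATTBTTB gives the pieces TBB AA AA TTB TTB TTB TTB TBB AA AA TTB TTB TTB TTB TBB TBB AA TBB TBB AA, which concatenate to the answer.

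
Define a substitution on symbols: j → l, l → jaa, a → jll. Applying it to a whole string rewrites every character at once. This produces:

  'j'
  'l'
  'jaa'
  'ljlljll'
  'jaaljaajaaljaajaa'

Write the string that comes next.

Applying the rule to each of the 17 symbols of jaaljaajaaljaajaa gives the pieces l jll jll jaa l jll jll l jll jll jaa l jll jll l jll jll, which concatenate to the answer.

ljlljlljaaljlljllljlljlljaaljlljllljlljll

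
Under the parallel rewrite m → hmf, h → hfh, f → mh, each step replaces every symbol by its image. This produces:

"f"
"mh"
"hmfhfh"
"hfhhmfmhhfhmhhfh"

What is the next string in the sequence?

Applying the rule to each of the 16 symbols of hfhhmfmhhfhmhhfh gives the pieces hfh mh hfh hfh hmf mh hmf hfh hfh mh hfh hmf hfh hfh mh hfh, which concatenate to the answer.

hfhmhhfhhfhhmfmhhmfhfhhfhmhhfhhmfhfhhfhmhhfh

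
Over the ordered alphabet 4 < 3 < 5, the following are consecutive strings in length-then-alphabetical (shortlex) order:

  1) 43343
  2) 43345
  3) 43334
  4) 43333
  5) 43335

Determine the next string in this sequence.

43354

Find the rightmost character of 43335 below 5, bump it to the next letter, and reset everything to its right to 4.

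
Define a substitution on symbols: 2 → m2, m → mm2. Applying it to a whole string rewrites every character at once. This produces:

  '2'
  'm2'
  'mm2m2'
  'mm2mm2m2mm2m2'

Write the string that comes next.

Applying the rule to each of the 13 symbols of mm2mm2m2mm2m2 gives the pieces mm2 mm2 m2 mm2 mm2 m2 mm2 m2 mm2 mm2 m2 mm2 m2, which concatenate to the answer.

mm2mm2m2mm2mm2m2mm2m2mm2mm2m2mm2m2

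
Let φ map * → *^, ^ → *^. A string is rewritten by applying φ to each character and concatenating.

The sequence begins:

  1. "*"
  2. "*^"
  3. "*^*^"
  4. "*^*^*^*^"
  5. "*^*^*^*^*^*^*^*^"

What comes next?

Applying the rule to each of the 16 symbols of *^*^*^*^*^*^*^*^ gives the pieces *^ *^ *^ *^ *^ *^ *^ *^ *^ *^ *^ *^ *^ *^ *^ *^, which concatenate to the answer.

*^*^*^*^*^*^*^*^*^*^*^*^*^*^*^*^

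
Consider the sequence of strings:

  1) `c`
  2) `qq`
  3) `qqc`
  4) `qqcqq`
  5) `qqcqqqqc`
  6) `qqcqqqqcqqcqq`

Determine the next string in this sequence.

This is a Fibonacci-style word recurrence s(k) = s(k−1)·s(k−2): e.g. qq·c = qqc.
So term 7 is qqcqqqqcqqcqq·qqcqqqqc.

qqcqqqqcqqcqqqqcqqqqc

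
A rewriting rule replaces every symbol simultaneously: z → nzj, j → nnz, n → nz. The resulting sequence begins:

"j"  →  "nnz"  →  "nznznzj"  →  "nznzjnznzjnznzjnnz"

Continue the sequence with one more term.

nznzjnznzjnnznznzjnznzjnnznznzjnznzjnnznznznzj

Applying the rule to each of the 18 symbols of nznzjnznzjnznzjnnz gives the pieces nz nzj nz nzj nnz nz nzj nz nzj nnz nz nzj nz nzj nnz nz nz nzj, which concatenate to the answer.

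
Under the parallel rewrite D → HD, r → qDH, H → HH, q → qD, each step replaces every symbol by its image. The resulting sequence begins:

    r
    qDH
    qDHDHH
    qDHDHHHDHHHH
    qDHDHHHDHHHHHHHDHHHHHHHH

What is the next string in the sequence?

Replace each of the 24 characters of qDHDHHHDHHHHHHHDHHHHHHHH in place — qD HD HH HD HH HH HH HD HH HH HH HH HH HH HH HD HH HH HH HH HH HH HH HH — and concatenate.

qDHDHHHDHHHHHHHDHHHHHHHHHHHHHHHDHHHHHHHHHHHHHHHH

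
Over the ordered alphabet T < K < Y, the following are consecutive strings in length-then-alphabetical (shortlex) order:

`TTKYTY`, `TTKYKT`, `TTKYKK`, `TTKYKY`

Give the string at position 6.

Advancing 2 positions from TTKYKY through TTKYKY → TTKYYT reaches term 6.

TTKYYK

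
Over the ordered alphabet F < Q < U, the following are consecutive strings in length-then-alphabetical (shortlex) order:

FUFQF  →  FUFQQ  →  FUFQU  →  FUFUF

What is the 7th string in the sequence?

Continuing the enumeration 3 steps past FUFUF: FUFUF → FUFUQ → FUFUU → (answer).

FUQFF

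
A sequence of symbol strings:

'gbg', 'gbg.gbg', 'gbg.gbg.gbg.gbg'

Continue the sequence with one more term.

gbg.gbg.gbg.gbg.gbg.gbg.gbg.gbg

Each string is two copies of the previous one joined by '.'.
So the next term is two copies of gbg.gbg.gbg.gbg with '.' between the halves.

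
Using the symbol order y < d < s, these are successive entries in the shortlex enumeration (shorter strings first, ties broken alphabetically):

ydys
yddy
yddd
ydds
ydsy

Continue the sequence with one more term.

Treat ydsy as a base-3 numeral over the given alphabet and add one, carrying through any trailing s's.

ydsd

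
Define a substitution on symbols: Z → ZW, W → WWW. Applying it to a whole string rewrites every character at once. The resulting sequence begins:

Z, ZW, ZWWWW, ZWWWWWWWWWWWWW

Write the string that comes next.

ZWWWWWWWWWWWWWWWWWWWWWWWWWWWWWWWWWWWWWWWW

φ(ZWWWWWWWWWWWWW) expands symbol-by-symbol to ZW WWW WWW WWW WWW WWW WWW WWW WWW WWW WWW WWW WWW WWW; joining the 14 pieces gives the next term.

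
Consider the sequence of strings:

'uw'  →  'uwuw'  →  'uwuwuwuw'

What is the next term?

uwuwuwuwuwuwuwuw

Each string is two copies of the previous one concatenated.
One more doubling of uwuwuwuw gives the answer.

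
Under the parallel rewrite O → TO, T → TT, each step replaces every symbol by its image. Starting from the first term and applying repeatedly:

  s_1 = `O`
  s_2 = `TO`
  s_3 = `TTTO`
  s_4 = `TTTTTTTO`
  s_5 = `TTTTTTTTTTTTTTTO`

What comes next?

Rewriting the 16 symbols of TTTTTTTTTTTTTTTO one by one yields TT TT TT TT TT TT TT TT TT TT TT TT TT TT TT TO; concatenated:

TTTTTTTTTTTTTTTTTTTTTTTTTTTTTTTO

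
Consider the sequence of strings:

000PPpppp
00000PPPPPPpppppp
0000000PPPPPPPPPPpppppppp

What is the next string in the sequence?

Each string has the form 0^{2n+1} P^{4n-2} p^{2n+2} (n = 1, 2, …).
At n = 4 the blocks have lengths 9, 14, 10.

000000000PPPPPPPPPPPPPPpppppppppp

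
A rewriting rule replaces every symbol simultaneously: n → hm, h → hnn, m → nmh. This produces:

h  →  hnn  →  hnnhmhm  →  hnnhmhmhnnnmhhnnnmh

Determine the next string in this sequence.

Replace each of the 19 characters of hnnhmhmhnnnmhhnnnmh in place — hnn hm hm hnn nmh hnn nmh hnn hm hm hm nmh hnn hnn hm hm hm nmh hnn — and concatenate.

hnnhmhmhnnnmhhnnnmhhnnhmhmhmnmhhnnhnnhmhmhmnmhhnn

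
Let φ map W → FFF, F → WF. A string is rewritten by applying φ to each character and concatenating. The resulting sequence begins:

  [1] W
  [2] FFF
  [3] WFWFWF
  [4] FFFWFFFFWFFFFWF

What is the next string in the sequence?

Rewriting the 15 symbols of FFFWFFFFWFFFFWF one by one yields WF WF WF FFF WF WF WF WF FFF WF WF WF WF FFF WF; concatenated:

WFWFWFFFFWFWFWFWFFFFWFWFWFWFFFFWF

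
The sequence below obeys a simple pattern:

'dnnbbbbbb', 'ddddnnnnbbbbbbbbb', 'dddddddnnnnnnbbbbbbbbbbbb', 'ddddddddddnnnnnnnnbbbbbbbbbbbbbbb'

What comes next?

Term n consists of 3n-2 d's, followed by 2n n's, followed by 3n+3 b's (n = 1, 2, …).
Setting n = 5 gives 13, 10, 18 characters in each block.

dddddddddddddnnnnnnnnnnbbbbbbbbbbbbbbbbbb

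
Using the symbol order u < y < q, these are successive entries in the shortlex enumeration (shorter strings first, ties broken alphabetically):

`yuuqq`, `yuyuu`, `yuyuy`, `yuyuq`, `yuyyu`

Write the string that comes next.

Find the rightmost character of yuyyu below q, bump it to the next letter, and reset everything to its right to u.

yuyyy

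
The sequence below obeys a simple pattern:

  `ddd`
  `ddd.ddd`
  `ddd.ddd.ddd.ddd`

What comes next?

Each string is two copies of the previous one joined by '.'.
Doubling ddd.ddd.ddd.ddd with '.' between the halves:

ddd.ddd.ddd.ddd.ddd.ddd.ddd.ddd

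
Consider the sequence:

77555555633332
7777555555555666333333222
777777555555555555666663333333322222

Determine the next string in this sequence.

77777777555555555555555666666633333333332222222

The n-th term is 2n 7's then 3n+3 5's then 2n-1 6's then 2n+2 3's then 2n-1 2's (n = 1, 2, …).
At n = 4 the blocks have lengths 8, 15, 7, 10, 7.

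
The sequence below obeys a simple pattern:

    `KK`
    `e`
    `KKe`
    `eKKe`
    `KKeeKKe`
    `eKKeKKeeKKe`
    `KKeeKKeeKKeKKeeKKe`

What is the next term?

This is a Fibonacci-style word recurrence s(k) = s(k−2)·s(k−1): e.g. KK·e = KKe.
The next term joins eKKeKKeeKKe and KKeeKKeeKKeKKeeKKe.

eKKeKKeeKKeKKeeKKeeKKeKKeeKKe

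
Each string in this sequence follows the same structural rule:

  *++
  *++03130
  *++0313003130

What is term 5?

*++03130031300313003130

The strings grow by a fixed suffix 03130 each time.
From *++0313003130, 2 further steps: *++0313003130 → *++031300313003130 → (answer).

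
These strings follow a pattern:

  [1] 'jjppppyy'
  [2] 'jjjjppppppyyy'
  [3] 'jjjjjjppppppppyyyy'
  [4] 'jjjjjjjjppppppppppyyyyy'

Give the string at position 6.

jjjjjjjjjjjjppppppppppppppyyyyyyy

The n-th term is 2n-2 j's then 2n p's then n y's, where the shown terms are n = 2, 3, 4, 5.
For term 6, n = 7, so the run lengths are 12, 14, 7.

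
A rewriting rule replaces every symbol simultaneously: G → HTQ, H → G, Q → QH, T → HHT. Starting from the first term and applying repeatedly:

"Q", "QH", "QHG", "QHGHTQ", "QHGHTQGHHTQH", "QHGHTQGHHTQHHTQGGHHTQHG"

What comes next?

Rewriting the 23 symbols of QHGHTQGHHTQHHTQGGHHTQHG one by one yields QH G HTQ G HHT QH HTQ G G HHT QH G G HHT QH HTQ HTQ G G HHT QH G HTQ; concatenated:

QHGHTQGHHTQHHTQGGHHTQHGGHHTQHHTQHTQGGHHTQHGHTQ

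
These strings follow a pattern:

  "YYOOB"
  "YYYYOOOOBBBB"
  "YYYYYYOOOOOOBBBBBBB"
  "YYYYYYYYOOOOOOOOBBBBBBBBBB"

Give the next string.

Reading off run lengths: Y runs 2, 4, 6, 8; O runs 2, 4, 6, 8; B runs 1, 4, 7, 10 — each is linear in n (n = 1, 2, …).
At n = 5 the blocks have lengths 10, 10, 13.

YYYYYYYYYYOOOOOOOOOOBBBBBBBBBBBBB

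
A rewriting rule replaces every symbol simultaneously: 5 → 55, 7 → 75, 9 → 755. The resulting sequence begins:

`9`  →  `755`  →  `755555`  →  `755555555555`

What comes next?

Rewriting each symbol of 755555555555: 7→75, 5→55, 5→55, 5→55, 5→55, 5→55, 5→55, 5→55, 5→55, 5→55, 5→55, 5→55, which concatenates to 75 55 55 55 55 55 55 55 55 55 55 55.

755555555555555555555555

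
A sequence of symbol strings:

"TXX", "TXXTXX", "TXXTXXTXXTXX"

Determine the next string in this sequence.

Each string is two copies of the previous one concatenated.
Doubling TXXTXXTXXTXX:

TXXTXXTXXTXXTXXTXXTXXTXX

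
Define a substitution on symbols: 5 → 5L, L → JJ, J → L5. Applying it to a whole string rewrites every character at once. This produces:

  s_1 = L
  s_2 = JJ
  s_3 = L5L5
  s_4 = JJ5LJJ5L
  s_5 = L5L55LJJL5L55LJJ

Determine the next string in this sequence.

JJ5LJJ5L5LJJL5L5JJ5LJJ5L5LJJL5L5

φ(L5L55LJJL5L55LJJ) expands symbol-by-symbol to JJ 5L JJ 5L 5L JJ L5 L5 JJ 5L JJ 5L 5L JJ L5 L5; joining the 16 pieces gives the next term.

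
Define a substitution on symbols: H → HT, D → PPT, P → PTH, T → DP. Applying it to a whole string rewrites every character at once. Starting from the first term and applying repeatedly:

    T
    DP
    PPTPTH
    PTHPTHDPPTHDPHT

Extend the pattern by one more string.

PTHDPHTPTHDPHTPPTPTHPTHDPHTPPTPTHHTDP

φ(PTHPTHDPPTHDPHT) expands symbol-by-symbol to PTH DP HT PTH DP HT PPT PTH PTH DP HT PPT PTH HT DP; joining the 15 pieces gives the next term.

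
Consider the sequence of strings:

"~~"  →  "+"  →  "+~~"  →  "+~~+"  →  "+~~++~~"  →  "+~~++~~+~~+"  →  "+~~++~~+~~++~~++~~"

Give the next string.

+~~++~~+~~++~~++~~+~~++~~+~~+

From term 3 onward, concatenate the last term with the second-to-last: +·~~ = +~~, +~~·+ = +~~+, …
Continuing: +~~++~~+~~++~~++~~ · +~~++~~+~~+ gives term 8.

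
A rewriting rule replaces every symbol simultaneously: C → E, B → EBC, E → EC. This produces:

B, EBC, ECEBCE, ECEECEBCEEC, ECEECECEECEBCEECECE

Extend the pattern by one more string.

Replace each of the 19 characters of ECEECECEECEBCEECECE in place — EC E EC EC E EC E EC EC E EC EBC E EC EC E EC E EC — and concatenate.

ECEECECEECEECECEECEBCEECECEECEEC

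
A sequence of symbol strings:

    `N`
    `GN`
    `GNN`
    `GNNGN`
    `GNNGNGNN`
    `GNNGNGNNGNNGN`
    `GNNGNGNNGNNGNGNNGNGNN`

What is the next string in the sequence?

GNNGNGNNGNNGNGNNGNGNNGNNGNGNNGNNGN

This is a Fibonacci-style word recurrence s(k) = s(k−1)·s(k−2): e.g. GN·N = GNN.
The next term joins GNNGNGNNGNNGNGNNGNGNN and GNNGNGNNGNNGN.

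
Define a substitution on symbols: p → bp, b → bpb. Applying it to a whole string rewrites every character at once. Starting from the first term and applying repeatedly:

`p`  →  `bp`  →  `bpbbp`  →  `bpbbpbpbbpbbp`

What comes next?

bpbbpbpbbpbbpbpbbpbpbbpbbpbpbbpbbp

φ(bpbbpbpbbpbbp) expands symbol-by-symbol to bpb bp bpb bpb bp bpb bp bpb bpb bp bpb bpb bp; joining the 13 pieces gives the next term.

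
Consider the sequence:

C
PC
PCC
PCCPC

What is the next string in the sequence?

From term 3 onward, concatenate the last term with the second-to-last: PC·C = PCC, PCC·PC = PCCPC, …
Continuing: PCCPC · PCC gives term 5.

PCCPCPCC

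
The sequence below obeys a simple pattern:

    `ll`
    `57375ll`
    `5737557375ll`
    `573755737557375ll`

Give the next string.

The strings grow by a fixed prefix 57375 each time.
So the next term is 57375·573755737557375ll.

57375573755737557375ll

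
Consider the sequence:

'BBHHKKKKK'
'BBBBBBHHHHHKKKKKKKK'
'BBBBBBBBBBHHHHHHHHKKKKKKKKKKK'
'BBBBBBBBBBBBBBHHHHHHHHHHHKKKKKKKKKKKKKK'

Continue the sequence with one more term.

The n-th term is 4n-2 B's then 3n-1 H's then 3n+2 K's (n = 1, 2, …).
Setting n = 5 gives 18, 14, 17 characters in each block.

BBBBBBBBBBBBBBBBBBHHHHHHHHHHHHHHKKKKKKKKKKKKKKKKK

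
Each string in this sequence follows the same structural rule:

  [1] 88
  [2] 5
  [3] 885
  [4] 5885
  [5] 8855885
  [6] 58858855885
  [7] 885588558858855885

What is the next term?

58858855885885588558858855885

Each term (from the third on) is the two preceding terms concatenated in order: term 3 = 88·5 = 885.
Continuing: 58858855885 · 885588558858855885 gives term 8.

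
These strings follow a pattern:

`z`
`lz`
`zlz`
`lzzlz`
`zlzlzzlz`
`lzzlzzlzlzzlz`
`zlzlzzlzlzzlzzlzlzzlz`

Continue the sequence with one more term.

lzzlzzlzlzzlzzlzlzzlzlzzlzzlzlzzlz

Each term (from the third on) is the two preceding terms concatenated in order: term 3 = z·lz = zlz.
The next term joins lzzlzzlzlzzlz and zlzlzzlzlzzlzzlzlzzlz.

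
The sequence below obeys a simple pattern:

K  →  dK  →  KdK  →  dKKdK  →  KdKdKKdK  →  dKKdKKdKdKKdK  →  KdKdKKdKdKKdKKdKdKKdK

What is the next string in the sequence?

Each term (from the third on) is the two preceding terms concatenated in order: term 3 = K·dK = KdK.
Continuing: dKKdKKdKdKKdK · KdKdKKdKdKKdKKdKdKKdK gives term 8.

dKKdKKdKdKKdKKdKdKKdKdKKdKKdKdKKdK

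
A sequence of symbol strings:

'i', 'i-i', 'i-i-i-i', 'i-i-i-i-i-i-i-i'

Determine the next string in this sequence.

Each string is two copies of the previous one joined by '-'.
So the next term is two copies of i-i-i-i-i-i-i-i with '-' between the halves.

i-i-i-i-i-i-i-i-i-i-i-i-i-i-i-i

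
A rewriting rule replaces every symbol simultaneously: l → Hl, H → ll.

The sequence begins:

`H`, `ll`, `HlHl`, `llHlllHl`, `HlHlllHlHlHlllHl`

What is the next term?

Applying the rule to each of the 16 symbols of HlHlllHlHlHlllHl gives the pieces ll Hl ll Hl Hl Hl ll Hl ll Hl ll Hl Hl Hl ll Hl, which concatenate to the answer.

llHlllHlHlHlllHlllHlllHlHlHlllHl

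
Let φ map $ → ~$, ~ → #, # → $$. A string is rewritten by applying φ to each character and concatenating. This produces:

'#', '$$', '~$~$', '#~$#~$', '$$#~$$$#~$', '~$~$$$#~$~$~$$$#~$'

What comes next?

#~$#~$~$~$$$#~$#~$#~$~$~$$$#~$

Replace each of the 18 characters of ~$~$$$#~$~$~$$$#~$ in place — # ~$ # ~$ ~$ ~$ $$ # ~$ # ~$ # ~$ ~$ ~$ $$ # ~$ — and concatenate.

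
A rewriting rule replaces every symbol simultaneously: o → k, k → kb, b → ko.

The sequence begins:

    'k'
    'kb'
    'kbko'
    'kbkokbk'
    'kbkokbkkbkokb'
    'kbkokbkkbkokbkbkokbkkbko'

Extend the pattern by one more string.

Applying the rule to each of the 24 symbols of kbkokbkkbkokbkbkokbkkbko gives the pieces kb ko kb k kb ko kb kb ko kb k kb ko kb ko kb k kb ko kb kb ko kb k, which concatenate to the answer.

kbkokbkkbkokbkbkokbkkbkokbkokbkkbkokbkbkokbk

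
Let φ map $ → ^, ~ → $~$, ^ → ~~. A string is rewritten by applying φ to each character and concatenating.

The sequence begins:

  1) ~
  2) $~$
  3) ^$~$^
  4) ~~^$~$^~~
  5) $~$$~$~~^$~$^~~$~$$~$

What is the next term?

^$~$^^$~$^$~$$~$~~^$~$^~~$~$$~$^$~$^^$~$^

Replace each of the 21 characters of $~$$~$~~^$~$^~~$~$$~$ in place — ^ $~$ ^ ^ $~$ ^ $~$ $~$ ~~ ^ $~$ ^ ~~ $~$ $~$ ^ $~$ ^ ^ $~$ ^ — and concatenate.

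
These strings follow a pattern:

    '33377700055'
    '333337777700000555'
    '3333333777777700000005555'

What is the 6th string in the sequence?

3333333333333777777777777700000000000005555555

Reading off run lengths: 3 runs 3, 5, 7; 7 runs 3, 5, 7; 0 runs 3, 5, 7; 5 runs 2, 3, 4 — each is linear in n (n = 1, 2, …).
For term 6, n = 6, so the run lengths are 13, 13, 13, 7.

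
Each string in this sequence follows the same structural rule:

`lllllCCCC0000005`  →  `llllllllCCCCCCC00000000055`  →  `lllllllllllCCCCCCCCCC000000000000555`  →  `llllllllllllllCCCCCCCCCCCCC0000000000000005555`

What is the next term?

Term n consists of 3n+2 l's, followed by 3n+1 C's, followed by 3n+3 0's, followed by n 5's (n = 1, 2, …).
At n = 5 the blocks have lengths 17, 16, 18, 5.

lllllllllllllllllCCCCCCCCCCCCCCCC00000000000000000055555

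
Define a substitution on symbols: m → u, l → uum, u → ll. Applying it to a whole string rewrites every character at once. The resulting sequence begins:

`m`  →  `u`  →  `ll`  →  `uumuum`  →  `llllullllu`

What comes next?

uumuumuumuumlluumuumuumuumll

Apply φ to llllullllu symbol by symbol: l→uum, l→uum, l→uum, l→uum, u→ll, l→uum, l→uum, l→uum, l→uum, u→ll; joined: uum uum uum uum ll uum uum uum uum ll.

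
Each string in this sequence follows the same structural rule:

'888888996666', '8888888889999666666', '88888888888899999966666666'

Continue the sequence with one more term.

888888888888888999999996666666666

Term n consists of 3n 8's, followed by 2n-2 9's, followed by 2n 6's, where the shown terms are n = 2, 3, 4.
Setting n = 5 gives 15, 8, 10 characters in each block.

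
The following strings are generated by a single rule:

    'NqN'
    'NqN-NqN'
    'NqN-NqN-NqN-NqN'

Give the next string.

Every step duplicates the string with '-' between the halves.
So the next term is two copies of NqN-NqN-NqN-NqN with '-' between the halves.

NqN-NqN-NqN-NqN-NqN-NqN-NqN-NqN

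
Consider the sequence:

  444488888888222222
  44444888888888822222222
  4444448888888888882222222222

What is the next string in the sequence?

Each string has the form 4^{n+1} 8^{2n+2} 2^{2n}, where the shown terms are n = 3, 4, 5.
At n = 6 the blocks have lengths 7, 14, 12.

444444488888888888888222222222222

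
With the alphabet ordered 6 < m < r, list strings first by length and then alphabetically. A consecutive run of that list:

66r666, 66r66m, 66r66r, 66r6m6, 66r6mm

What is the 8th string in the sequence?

66r6rm

Advancing 3 positions from 66r6mm through 66r6mm → 66r6mr → 66r6r6 reaches term 8.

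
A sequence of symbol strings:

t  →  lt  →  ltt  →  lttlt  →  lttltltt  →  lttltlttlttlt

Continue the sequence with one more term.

From term 3 onward, concatenate the last term with the second-to-last: lt·t = ltt, ltt·lt = lttlt, …
So term 7 is lttltlttlttlt·lttltltt.

lttltlttlttltlttltltt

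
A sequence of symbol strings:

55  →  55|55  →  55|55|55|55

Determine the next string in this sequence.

55|55|55|55|55|55|55|55

s(k+1) = s(k)·|·s(k) — each term doubles the last with '|' between the halves.
One more doubling of 55|55|55|55 gives the answer.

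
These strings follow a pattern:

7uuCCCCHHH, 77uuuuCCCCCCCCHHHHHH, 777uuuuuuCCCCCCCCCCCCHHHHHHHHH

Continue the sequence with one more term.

7777uuuuuuuuCCCCCCCCCCCCCCCCHHHHHHHHHHHH

Reading off run lengths: 7 runs 1, 2, 3; u runs 2, 4, 6; C runs 4, 8, 12; H runs 3, 6, 9 — each is linear in n (n = 1, 2, …).
For the next term, n = 4, so the run lengths are 4, 8, 16, 12.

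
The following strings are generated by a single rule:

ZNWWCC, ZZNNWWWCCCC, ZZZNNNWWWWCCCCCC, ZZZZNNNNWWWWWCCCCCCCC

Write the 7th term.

The n-th term is n Z's then n N's then n+1 W's then 2n C's (n = 1, 2, …).
At n = 7 the blocks have lengths 7, 7, 8, 14.

ZZZZZZZNNNNNNNWWWWWWWWCCCCCCCCCCCCCC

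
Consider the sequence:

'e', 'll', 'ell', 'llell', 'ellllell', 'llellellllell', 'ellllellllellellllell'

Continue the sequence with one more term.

llellellllellellllellllellellllell

Each term (from the third on) is the two preceding terms concatenated in order: term 3 = e·ll = ell.
Continuing: llellellllell · ellllellllellellllell gives term 8.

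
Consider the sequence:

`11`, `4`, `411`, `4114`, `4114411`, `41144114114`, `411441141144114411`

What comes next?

From term 3 onward, concatenate the last term with the second-to-last: 4·11 = 411, 411·4 = 4114, …
The next term joins 411441141144114411 and 41144114114.

41144114114411441141144114114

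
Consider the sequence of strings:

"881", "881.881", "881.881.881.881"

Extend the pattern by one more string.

s(k+1) = s(k)·.·s(k) — each term doubles the last with '.' between the halves.
Doubling 881.881.881.881 with '.' between the halves:

881.881.881.881.881.881.881.881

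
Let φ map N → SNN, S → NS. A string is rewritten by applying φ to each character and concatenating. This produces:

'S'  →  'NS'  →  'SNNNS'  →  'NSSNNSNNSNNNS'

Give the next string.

Rewriting the 13 symbols of NSSNNSNNSNNNS one by one yields SNN NS NS SNN SNN NS SNN SNN NS SNN SNN SNN NS; concatenated:

SNNNSNSSNNSNNNSSNNSNNNSSNNSNNSNNNS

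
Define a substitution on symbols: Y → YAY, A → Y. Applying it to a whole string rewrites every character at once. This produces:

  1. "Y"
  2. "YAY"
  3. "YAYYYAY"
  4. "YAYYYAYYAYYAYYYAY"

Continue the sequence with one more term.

Applying the rule to each of the 17 symbols of YAYYYAYYAYYAYYYAY gives the pieces YAY Y YAY YAY YAY Y YAY YAY Y YAY YAY Y YAY YAY YAY Y YAY, which concatenate to the answer.

YAYYYAYYAYYAYYYAYYAYYYAYYAYYYAYYAYYAYYYAY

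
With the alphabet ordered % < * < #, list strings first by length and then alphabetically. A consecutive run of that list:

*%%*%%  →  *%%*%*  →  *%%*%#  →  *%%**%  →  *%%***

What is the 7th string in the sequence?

*%%*#%

Advancing 2 positions from *%%*** through *%%*** → *%%**# reaches term 7.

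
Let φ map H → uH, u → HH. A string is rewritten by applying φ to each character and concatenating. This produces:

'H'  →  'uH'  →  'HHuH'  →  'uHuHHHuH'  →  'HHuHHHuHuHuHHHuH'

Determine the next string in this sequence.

uHuHHHuHuHuHHHuHHHuHHHuHuHuHHHuH

Applying the rule to each of the 16 symbols of HHuHHHuHuHuHHHuH gives the pieces uH uH HH uH uH uH HH uH HH uH HH uH uH uH HH uH, which concatenate to the answer.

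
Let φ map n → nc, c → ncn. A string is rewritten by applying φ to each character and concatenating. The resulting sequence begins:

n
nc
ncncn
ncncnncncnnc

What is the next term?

ncncnncncnncncncnncncnncncncn

Expanding ncncnncncnnc: n→nc, c→ncn, n→nc, c→ncn, n→nc, n→nc, c→ncn, n→nc, c→ncn, n→nc, n→nc, c→ncn. Concatenated: nc ncn nc ncn nc nc ncn nc ncn nc nc ncn.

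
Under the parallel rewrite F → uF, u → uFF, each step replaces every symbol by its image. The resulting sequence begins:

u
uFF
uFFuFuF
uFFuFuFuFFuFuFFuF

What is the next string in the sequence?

φ(uFFuFuFuFFuFuFFuF) expands symbol-by-symbol to uFF uF uF uFF uF uFF uF uFF uF uF uFF uF uFF uF uF uFF uF; joining the 17 pieces gives the next term.

uFFuFuFuFFuFuFFuFuFFuFuFuFFuFuFFuFuFuFFuF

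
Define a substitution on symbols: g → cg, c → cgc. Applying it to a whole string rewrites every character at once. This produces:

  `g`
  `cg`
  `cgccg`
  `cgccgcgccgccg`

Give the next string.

cgccgcgccgccgcgccgcgccgccgcgccgccg

Replace each of the 13 characters of cgccgcgccgccg in place — cgc cg cgc cgc cg cgc cg cgc cgc cg cgc cgc cg — and concatenate.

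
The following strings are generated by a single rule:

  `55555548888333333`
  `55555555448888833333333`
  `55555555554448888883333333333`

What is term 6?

Term n consists of 2n+2 5's, followed by n-1 4's, followed by n+2 8's, followed by 2n+2 3's, where the shown terms are n = 2, 3, 4.
For term 6, n = 7, so the run lengths are 16, 6, 9, 16.

55555555555555554444448888888883333333333333333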